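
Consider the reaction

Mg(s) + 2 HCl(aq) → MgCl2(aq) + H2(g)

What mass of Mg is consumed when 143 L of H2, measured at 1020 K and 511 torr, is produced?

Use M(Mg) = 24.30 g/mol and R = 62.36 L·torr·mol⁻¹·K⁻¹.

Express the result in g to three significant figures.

27.9 g

n(H2) = PV/RT = (511 × 143) / (62.36 × 1020) = 1.149 mol
n(Mg) = (1/1) × 1.149 = 1.149 mol
m(Mg) = 1.149 × 24.30 = 27.92 g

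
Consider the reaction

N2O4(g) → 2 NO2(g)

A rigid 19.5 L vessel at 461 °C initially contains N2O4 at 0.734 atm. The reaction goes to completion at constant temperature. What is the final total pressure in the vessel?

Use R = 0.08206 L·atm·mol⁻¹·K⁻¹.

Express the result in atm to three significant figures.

Since T and V are fixed, P_final/P_initial = n_final/n_initial = 2/1.
P_final = (2/1) × 0.734 = 1.468 atm

1.47 atm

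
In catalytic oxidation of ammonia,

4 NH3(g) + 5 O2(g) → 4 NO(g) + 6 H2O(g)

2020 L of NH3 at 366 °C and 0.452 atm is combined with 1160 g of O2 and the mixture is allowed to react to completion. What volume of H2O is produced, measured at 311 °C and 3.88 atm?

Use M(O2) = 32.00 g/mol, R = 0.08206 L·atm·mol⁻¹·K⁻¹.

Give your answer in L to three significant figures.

n(NH3) = PV/RT = (0.452 × 2020) / (0.08206 × 639.15) = 17.41 mol
n(O2) = 1160 / 32.00 = 36.25 mol
For 17.41 mol NH3, stoichiometry requires (5/4) × 17.41 = 21.76 mol O2; 36.25 mol is available, so NH3 is limiting.
n(H2O) = (6/4) × 17.41 = 26.12 mol
V(H2O) = nRT/P = 26.12 × 0.08206 × 584.15 / 3.88 = 322.7 L

323 L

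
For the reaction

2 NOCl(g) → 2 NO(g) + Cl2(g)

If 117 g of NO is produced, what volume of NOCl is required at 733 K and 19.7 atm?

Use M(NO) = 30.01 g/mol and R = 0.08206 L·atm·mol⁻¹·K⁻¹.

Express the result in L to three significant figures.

n(NO) = 117.0 / 30.01 = 3.899 mol
n(NOCl) = (2/2) × 3.899 = 3.899 mol
V = nRT/P = 3.899 × 0.08206 × 733 / 19.7 = 11.90 L

11.9 L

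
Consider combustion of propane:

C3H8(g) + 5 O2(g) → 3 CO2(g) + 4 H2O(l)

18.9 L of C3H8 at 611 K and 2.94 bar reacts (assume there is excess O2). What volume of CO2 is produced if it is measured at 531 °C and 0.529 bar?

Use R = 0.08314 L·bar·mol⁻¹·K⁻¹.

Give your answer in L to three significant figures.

415 L

n(C3H8) = PV/RT = (2.94 × 18.9) / (0.08314 × 611) = 1.094 mol
n(CO2) = (3/1) × 1.094 = 3.282 mol
V = nRT/P = 3.282 × 0.08314 × 804.15 / 0.529 = 414.8 L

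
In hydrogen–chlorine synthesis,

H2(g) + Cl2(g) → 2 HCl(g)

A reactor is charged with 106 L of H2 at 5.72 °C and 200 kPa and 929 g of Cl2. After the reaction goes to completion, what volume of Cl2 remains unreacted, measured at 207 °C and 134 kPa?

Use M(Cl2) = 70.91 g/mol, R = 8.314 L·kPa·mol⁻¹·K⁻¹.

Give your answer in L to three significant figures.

n(H2) = PV/RT = (200 × 106) / (8.314 × 278.87) = 9.144 mol
n(Cl2) = 929 / 70.91 = 13.10 mol
For 9.144 mol H2, stoichiometry requires (1/1) × 9.144 = 9.144 mol Cl2; 13.10 mol is available, so H2 is limiting.
n(Cl2) consumed = (1/1) × 9.144 = 9.144 mol; remaining = 13.10 − 9.144 = 3.956 mol
V(Cl2) = nRT/P = 3.956 × 8.314 × 480.15 / 134 = 117.9 L

118 L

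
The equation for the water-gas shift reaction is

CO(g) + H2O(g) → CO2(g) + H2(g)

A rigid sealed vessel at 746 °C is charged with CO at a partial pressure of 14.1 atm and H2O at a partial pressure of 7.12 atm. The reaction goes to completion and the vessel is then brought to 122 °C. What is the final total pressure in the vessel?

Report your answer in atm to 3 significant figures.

8.23 atm

Because the vessel is rigid and T is held at 746 °C, work the stoichiometry in partial pressures (P_i = n_iRT/V).
P(H2O) required for 14.1 atm of CO = (1/1) × 14.1 = 14.10 atm; available 7.12 atm, so H2O is limiting.
P(CO) remaining = 14.1 − (1/1) × 7.12 = 6.980 atm
P(gaseous products) = (1+1)/1 × 7.12 = 14.24 atm
P_total at 746 °C = 6.980 + 14.24 = 21.22 atm
Scaling to 122 °C: P = 21.22 × 395.15/1019.15 = 8.228 atm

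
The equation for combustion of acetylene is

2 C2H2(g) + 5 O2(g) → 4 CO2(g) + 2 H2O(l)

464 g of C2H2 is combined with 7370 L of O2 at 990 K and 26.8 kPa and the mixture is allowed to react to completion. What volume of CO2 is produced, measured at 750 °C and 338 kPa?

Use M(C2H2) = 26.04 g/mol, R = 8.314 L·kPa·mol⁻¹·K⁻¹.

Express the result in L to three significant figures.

483 L

n(C2H2) = 464 / 26.04 = 17.82 mol
n(O2) = PV/RT = (26.8 × 7370) / (8.314 × 990) = 24.00 mol
For 17.82 mol C2H2, stoichiometry requires (5/2) × 17.82 = 44.55 mol O2; 24.00 mol is available, so O2 is limiting.
n(CO2) = (4/5) × 24.00 = 19.20 mol
V(CO2) = nRT/P = 19.20 × 8.314 × 1023.15 / 338 = 483.2 L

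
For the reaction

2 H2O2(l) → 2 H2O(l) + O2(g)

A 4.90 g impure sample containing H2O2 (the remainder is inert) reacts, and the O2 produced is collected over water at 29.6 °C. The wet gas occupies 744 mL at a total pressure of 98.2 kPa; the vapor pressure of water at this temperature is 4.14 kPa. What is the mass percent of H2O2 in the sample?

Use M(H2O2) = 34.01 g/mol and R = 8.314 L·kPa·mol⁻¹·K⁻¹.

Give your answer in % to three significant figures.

38.6 %

P(O2) = 98.2 − 4.14 = 94.06 kPa
n(O2) = PV/RT = (94.06 × 0.7440) / (8.314 × 302.75) = 0.02780 mol
n(H2O2) = (2/1) × 0.02780 = 0.05560 mol
m(H2O2) = 0.05560 × 34.01 = 1.891 g
%H2O2 = 1.891 / 4.90 × 100 = 38.59%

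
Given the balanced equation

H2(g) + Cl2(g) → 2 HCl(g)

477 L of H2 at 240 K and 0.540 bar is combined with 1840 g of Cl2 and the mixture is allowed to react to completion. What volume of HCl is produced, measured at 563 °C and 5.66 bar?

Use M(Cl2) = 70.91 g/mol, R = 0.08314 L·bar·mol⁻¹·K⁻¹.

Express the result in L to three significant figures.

n(H2) = PV/RT = (0.540 × 477) / (0.08314 × 240) = 12.91 mol
n(Cl2) = 1840 / 70.91 = 25.95 mol
For 12.91 mol H2, stoichiometry requires (1/1) × 12.91 = 12.91 mol Cl2; 25.95 mol is available, so H2 is limiting.
n(HCl) = (2/1) × 12.91 = 25.82 mol
V(HCl) = nRT/P = 25.82 × 0.08314 × 836.15 / 5.66 = 317.1 L

317 L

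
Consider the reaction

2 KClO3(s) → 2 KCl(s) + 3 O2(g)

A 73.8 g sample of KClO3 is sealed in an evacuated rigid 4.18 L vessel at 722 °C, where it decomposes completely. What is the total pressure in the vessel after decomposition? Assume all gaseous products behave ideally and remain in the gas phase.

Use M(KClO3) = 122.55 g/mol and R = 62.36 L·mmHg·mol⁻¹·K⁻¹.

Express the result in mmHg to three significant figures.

13400 mmHg

n(KClO3) = 73.8 / 122.55 = 0.6022 mol
n(gas produced) = (3/2) × 0.6022 = 0.9033 mol
P = nRT/V = 0.9033 × 62.36 × 995.15 / 4.18 = 13410 mmHg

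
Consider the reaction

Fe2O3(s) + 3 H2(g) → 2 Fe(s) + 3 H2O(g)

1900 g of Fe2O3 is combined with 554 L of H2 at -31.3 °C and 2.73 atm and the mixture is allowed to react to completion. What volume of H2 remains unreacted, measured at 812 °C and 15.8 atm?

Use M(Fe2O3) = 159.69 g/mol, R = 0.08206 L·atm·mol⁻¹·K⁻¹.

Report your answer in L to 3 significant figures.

n(Fe2O3) = 1900 / 159.69 = 11.90 mol
n(H2) = PV/RT = (2.73 × 554) / (0.08206 × 241.85) = 76.21 mol
For 11.90 mol Fe2O3, stoichiometry requires (3/1) × 11.90 = 35.70 mol H2; 76.21 mol is available, so Fe2O3 is limiting.
n(H2) consumed = (3/1) × 11.90 = 35.70 mol; remaining = 76.21 − 35.70 = 40.51 mol
V(H2) = nRT/P = 40.51 × 0.08206 × 1085.15 / 15.8 = 228.3 L

228 L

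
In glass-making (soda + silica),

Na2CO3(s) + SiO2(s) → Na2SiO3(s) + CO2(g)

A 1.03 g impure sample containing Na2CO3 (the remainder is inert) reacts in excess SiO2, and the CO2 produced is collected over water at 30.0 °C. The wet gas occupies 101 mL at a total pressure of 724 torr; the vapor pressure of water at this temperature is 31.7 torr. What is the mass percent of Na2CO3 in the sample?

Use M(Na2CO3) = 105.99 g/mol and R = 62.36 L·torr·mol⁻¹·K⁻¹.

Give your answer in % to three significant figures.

38.1 %

P(CO2) = 724 − 31.7 = 692.3 torr
n(CO2) = PV/RT = (692.3 × 0.1010) / (62.36 × 303.15) = 0.003699 mol
n(Na2CO3) = (1/1) × 0.003699 = 0.003699 mol
m(Na2CO3) = 0.003699 × 105.99 = 0.3921 g
%Na2CO3 = 0.3921 / 1.03 × 100 = 38.07%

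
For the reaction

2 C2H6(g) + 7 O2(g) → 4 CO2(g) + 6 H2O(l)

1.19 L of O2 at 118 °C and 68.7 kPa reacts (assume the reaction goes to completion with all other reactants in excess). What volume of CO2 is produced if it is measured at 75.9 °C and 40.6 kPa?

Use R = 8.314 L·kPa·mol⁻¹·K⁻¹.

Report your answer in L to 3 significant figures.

1.03 L

n(O2) = PV/RT = (68.7 × 1.19) / (8.314 × 391.15) = 0.02514 mol
n(CO2) = (4/7) × 0.02514 = 0.01437 mol
V = nRT/P = 0.01437 × 8.314 × 349.05 / 40.6 = 1.027 L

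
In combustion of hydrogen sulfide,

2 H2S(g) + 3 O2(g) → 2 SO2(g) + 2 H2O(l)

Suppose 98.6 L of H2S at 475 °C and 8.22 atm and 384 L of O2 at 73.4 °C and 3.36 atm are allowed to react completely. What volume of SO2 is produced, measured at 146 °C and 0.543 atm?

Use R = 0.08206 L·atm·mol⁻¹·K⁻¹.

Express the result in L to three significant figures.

836 L

n(H2S) = PV/RT = (8.22 × 98.6) / (0.08206 × 748.15) = 13.20 mol
n(O2) = PV/RT = (3.36 × 384) / (0.08206 × 346.55) = 45.37 mol
For 13.20 mol H2S, stoichiometry requires (3/2) × 13.20 = 19.80 mol O2; 45.37 mol is available, so H2S is limiting.
n(SO2) = (2/2) × 13.20 = 13.20 mol
V(SO2) = nRT/P = 13.20 × 0.08206 × 419.15 / 0.543 = 836.1 L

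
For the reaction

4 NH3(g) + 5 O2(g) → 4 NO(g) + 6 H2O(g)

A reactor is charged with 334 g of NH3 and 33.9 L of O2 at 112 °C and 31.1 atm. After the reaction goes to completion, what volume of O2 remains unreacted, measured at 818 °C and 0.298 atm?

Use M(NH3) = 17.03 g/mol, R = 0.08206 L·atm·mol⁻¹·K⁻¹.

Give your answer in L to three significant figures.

2660 L

n(NH3) = 334 / 17.03 = 19.61 mol
n(O2) = PV/RT = (31.1 × 33.9) / (0.08206 × 385.15) = 33.36 mol
For 19.61 mol NH3, stoichiometry requires (5/4) × 19.61 = 24.51 mol O2; 33.36 mol is available, so NH3 is limiting.
n(O2) consumed = (5/4) × 19.61 = 24.51 mol; remaining = 33.36 − 24.51 = 8.850 mol
V(O2) = nRT/P = 8.850 × 0.08206 × 1091.15 / 0.298 = 2659 L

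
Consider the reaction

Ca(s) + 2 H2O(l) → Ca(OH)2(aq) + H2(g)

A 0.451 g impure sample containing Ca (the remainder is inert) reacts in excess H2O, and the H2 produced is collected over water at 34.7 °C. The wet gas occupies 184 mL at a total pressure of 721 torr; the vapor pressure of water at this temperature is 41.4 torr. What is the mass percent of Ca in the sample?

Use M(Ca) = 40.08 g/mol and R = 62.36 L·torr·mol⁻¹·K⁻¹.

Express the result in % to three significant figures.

P(H2) = 721 − 41.4 = 679.6 torr
n(H2) = PV/RT = (679.6 × 0.1840) / (62.36 × 307.85) = 0.006514 mol
n(Ca) = (1/1) × 0.006514 = 0.006514 mol
m(Ca) = 0.006514 × 40.08 = 0.2611 g
%Ca = 0.2611 / 0.451 × 100 = 57.89%

57.9 %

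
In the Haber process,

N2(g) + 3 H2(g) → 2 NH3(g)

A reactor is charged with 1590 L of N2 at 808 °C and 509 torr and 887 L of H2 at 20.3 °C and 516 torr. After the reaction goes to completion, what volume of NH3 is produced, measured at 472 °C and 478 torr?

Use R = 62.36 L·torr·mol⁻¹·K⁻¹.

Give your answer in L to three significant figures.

1620 L

n(N2) = PV/RT = (509 × 1590) / (62.36 × 1081.15) = 12.00 mol
n(H2) = PV/RT = (516 × 887) / (62.36 × 293.45) = 25.01 mol
For 12.00 mol N2, stoichiometry requires (3/1) × 12.00 = 36.00 mol H2; 25.01 mol is available, so H2 is limiting.
n(NH3) = (2/3) × 25.01 = 16.67 mol
V(NH3) = nRT/P = 16.67 × 62.36 × 745.15 / 478 = 1621 L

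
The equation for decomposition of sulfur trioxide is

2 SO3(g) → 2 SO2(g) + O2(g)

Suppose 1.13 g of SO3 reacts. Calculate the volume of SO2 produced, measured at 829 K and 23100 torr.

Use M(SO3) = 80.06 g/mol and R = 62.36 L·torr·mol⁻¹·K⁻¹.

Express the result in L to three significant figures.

n(SO3) = 1.130 / 80.06 = 0.01411 mol
n(SO2) = (2/2) × 0.01411 = 0.01411 mol
V = nRT/P = 0.01411 × 62.36 × 829 / 23100 = 0.03158 L

0.0316 L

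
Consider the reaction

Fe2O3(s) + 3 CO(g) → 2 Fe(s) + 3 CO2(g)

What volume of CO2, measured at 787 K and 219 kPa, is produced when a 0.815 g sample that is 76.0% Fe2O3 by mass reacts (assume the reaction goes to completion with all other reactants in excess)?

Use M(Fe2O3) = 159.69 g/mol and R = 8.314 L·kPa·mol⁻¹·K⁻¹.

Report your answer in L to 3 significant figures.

0.348 L

mass of Fe2O3 = 0.815 × 76.0/100 = 0.6194 g
n(Fe2O3) = 0.6194 / 159.69 = 0.003879 mol
n(CO2) = (3/1) × 0.003879 = 0.01164 mol
V = nRT/P = 0.01164 × 8.314 × 787 / 219 = 0.3478 L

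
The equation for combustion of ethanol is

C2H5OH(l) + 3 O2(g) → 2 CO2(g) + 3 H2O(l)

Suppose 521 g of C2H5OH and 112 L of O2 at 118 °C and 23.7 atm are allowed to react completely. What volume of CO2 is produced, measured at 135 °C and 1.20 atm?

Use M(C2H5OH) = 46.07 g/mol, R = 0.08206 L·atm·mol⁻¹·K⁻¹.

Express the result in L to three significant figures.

631 L

n(C2H5OH) = 521 / 46.07 = 11.31 mol
n(O2) = PV/RT = (23.7 × 112) / (0.08206 × 391.15) = 82.70 mol
For 11.31 mol C2H5OH, stoichiometry requires (3/1) × 11.31 = 33.93 mol O2; 82.70 mol is available, so C2H5OH is limiting.
n(CO2) = (2/1) × 11.31 = 22.62 mol
V(CO2) = nRT/P = 22.62 × 0.08206 × 408.15 / 1.20 = 631.3 L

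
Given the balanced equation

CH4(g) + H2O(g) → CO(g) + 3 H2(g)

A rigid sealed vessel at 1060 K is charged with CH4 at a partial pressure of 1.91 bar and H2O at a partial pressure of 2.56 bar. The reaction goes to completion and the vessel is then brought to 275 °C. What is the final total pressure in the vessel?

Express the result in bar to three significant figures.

4.29 bar

With V and T fixed, P_i ∝ n_i, so the mole ratios apply directly to partial pressures at 1060 K.
P(H2O) required for 1.91 bar of CH4 = (1/1) × 1.91 = 1.910 bar; available 2.56 bar, so CH4 is limiting.
P(H2O) remaining = 2.56 − (1/1) × 1.91 = 0.6500 bar
P(gaseous products) = (1+3)/1 × 1.91 = 7.640 bar
P_total at 1060 K = 0.6500 + 7.640 = 8.290 bar
Scaling to 275 °C: P = 8.290 × 548.15/1060 = 4.287 bar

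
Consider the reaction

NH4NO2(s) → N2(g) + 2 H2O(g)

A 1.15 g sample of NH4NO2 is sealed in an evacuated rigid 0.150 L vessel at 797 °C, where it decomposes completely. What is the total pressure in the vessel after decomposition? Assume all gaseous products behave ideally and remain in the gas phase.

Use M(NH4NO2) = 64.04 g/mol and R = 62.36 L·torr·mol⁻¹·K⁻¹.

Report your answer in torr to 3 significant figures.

n(NH4NO2) = 1.15 / 64.04 = 0.01796 mol
n(gas produced) = (3/1) × 0.01796 = 0.05388 mol
P = nRT/V = 0.05388 × 62.36 × 1070.15 / 0.150 = 23970 torr

24000 torr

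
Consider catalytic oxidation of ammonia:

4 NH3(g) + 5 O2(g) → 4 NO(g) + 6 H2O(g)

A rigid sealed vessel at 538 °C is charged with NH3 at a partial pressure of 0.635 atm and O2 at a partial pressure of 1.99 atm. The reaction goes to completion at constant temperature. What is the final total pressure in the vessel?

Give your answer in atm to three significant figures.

Because the vessel is rigid and T is held at 538 °C, work the stoichiometry in partial pressures (P_i = n_iRT/V).
P(O2) required for 0.635 atm of NH3 = (5/4) × 0.635 = 0.7937 atm; available 1.99 atm, so NH3 is limiting.
P(O2) remaining = 1.99 − (5/4) × 0.635 = 1.196 atm
P(gaseous products) = (4+6)/4 × 0.635 = 1.587 atm
P_total at 538 °C = 1.196 + 1.587 = 2.783 atm

2.78 atm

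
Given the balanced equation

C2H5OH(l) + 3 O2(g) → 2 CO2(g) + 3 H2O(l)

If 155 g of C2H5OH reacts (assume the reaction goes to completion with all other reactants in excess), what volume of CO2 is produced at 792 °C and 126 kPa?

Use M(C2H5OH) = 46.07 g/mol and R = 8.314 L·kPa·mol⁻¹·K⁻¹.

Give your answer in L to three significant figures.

n(C2H5OH) = 155.0 / 46.07 = 3.364 mol
n(CO2) = (2/1) × 3.364 = 6.728 mol
V = nRT/P = 6.728 × 8.314 × 1065.15 / 126 = 472.9 L

473 L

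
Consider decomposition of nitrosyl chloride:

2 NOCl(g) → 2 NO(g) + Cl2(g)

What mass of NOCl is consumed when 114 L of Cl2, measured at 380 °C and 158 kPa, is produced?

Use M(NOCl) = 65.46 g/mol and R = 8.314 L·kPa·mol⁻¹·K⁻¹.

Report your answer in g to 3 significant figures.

434 g

n(Cl2) = PV/RT = (158 × 114) / (8.314 × 653.15) = 3.317 mol
n(NOCl) = (2/1) × 3.317 = 6.634 mol
m(NOCl) = 6.634 × 65.46 = 434.3 g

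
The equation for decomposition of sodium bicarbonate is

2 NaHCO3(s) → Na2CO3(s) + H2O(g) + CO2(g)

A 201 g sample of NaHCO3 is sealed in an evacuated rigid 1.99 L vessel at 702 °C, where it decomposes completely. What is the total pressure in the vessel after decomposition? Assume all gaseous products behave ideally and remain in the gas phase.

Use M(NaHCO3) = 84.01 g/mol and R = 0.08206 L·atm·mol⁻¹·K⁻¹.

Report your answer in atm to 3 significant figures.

n(NaHCO3) = 201 / 84.01 = 2.393 mol
n(gas produced) = (2/2) × 2.393 = 2.393 mol
P = nRT/V = 2.393 × 0.08206 × 975.15 / 1.99 = 96.23 atm

96.2 atm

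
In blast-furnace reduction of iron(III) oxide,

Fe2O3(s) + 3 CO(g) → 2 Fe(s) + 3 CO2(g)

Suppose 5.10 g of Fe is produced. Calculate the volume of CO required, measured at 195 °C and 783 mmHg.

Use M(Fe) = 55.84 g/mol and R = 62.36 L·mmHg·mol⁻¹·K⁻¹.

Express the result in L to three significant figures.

n(Fe) = 5.100 / 55.84 = 0.09133 mol
n(CO) = (3/2) × 0.09133 = 0.1370 mol
V = nRT/P = 0.1370 × 62.36 × 468.15 / 783 = 5.108 L

5.11 L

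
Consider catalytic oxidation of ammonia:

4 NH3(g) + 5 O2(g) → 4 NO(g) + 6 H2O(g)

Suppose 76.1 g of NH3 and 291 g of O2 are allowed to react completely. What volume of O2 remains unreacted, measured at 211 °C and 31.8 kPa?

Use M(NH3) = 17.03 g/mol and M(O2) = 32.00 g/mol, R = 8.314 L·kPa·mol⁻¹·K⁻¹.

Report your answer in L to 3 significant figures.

n(NH3) = 76.1 / 17.03 = 4.469 mol
n(O2) = 291 / 32.00 = 9.094 mol
For 4.469 mol NH3, stoichiometry requires (5/4) × 4.469 = 5.586 mol O2; 9.094 mol is available, so NH3 is limiting.
n(O2) consumed = (5/4) × 4.469 = 5.586 mol; remaining = 9.094 − 5.586 = 3.508 mol
V(O2) = nRT/P = 3.508 × 8.314 × 484.15 / 31.8 = 444.0 L

444 L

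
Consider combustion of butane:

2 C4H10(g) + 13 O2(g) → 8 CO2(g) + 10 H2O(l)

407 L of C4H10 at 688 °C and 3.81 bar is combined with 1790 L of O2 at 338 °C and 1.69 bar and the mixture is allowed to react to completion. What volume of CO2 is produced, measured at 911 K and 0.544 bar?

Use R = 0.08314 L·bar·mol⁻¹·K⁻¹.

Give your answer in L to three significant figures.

5100 L

n(C4H10) = PV/RT = (3.81 × 407) / (0.08314 × 961.15) = 19.41 mol
n(O2) = PV/RT = (1.69 × 1790) / (0.08314 × 611.15) = 59.54 mol
For 19.41 mol C4H10, stoichiometry requires (13/2) × 19.41 = 126.2 mol O2; 59.54 mol is available, so O2 is limiting.
n(CO2) = (8/13) × 59.54 = 36.64 mol
V(CO2) = nRT/P = 36.64 × 0.08314 × 911 / 0.544 = 5101 L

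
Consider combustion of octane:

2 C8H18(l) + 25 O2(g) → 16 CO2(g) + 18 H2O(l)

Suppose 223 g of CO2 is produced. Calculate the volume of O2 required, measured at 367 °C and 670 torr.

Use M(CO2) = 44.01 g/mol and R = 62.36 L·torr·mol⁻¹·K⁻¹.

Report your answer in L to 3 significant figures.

472 L

n(CO2) = 223.0 / 44.01 = 5.067 mol
n(O2) = (25/16) × 5.067 = 7.917 mol
V = nRT/P = 7.917 × 62.36 × 640.15 / 670 = 471.7 L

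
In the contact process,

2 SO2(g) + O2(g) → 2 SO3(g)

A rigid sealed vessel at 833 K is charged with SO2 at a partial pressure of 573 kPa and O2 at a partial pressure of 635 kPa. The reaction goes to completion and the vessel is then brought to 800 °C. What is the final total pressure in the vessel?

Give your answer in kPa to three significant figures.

1190 kPa

At constant V, partial pressures at 833 K are proportional to moles, so apply stoichiometry directly to pressures.
P(O2) required for 573 kPa of SO2 = (1/2) × 573 = 286.5 kPa; available 635 kPa, so SO2 is limiting.
P(O2) remaining = 635 − (1/2) × 573 = 348.5 kPa
P(gaseous products) = (2)/2 × 573 = 573.0 kPa
P_total at 833 K = 348.5 + 573.0 = 921.5 kPa
Scaling to 800 °C: P = 921.5 × 1073.15/833 = 1187 kPa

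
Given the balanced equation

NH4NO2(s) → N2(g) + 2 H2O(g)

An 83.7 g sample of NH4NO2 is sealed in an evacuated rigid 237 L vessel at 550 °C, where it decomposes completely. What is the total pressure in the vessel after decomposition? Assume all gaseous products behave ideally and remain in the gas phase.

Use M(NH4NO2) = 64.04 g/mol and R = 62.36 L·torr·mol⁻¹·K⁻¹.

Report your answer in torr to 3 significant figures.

849 torr

n(NH4NO2) = 83.7 / 64.04 = 1.307 mol
n(gas produced) = (3/1) × 1.307 = 3.921 mol
P = nRT/V = 3.921 × 62.36 × 823.15 / 237 = 849.2 torr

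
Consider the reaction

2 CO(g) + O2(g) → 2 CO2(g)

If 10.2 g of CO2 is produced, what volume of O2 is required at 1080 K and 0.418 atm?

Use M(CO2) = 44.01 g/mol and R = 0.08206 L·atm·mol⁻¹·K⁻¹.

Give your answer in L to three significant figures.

n(CO2) = 10.20 / 44.01 = 0.2318 mol
n(O2) = (1/2) × 0.2318 = 0.1159 mol
V = nRT/P = 0.1159 × 0.08206 × 1080 / 0.418 = 24.57 L

24.6 L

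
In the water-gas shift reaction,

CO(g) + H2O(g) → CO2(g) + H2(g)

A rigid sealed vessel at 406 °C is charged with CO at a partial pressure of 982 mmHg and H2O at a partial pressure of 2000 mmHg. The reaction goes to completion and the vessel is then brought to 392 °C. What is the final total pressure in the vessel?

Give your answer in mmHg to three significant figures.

2920 mmHg

With V and T fixed, P_i ∝ n_i, so the mole ratios apply directly to partial pressures at 406 °C.
P(H2O) required for 982 mmHg of CO = (1/1) × 982 = 982.0 mmHg; available 2000 mmHg, so CO is limiting.
P(H2O) remaining = 2000 − (1/1) × 982 = 1018 mmHg
P(gaseous products) = (1+1)/1 × 982 = 1964 mmHg
P_total at 406 °C = 1018 + 1964 = 2982 mmHg
Scaling to 392 °C: P = 2982 × 665.15/679.15 = 2921 mmHg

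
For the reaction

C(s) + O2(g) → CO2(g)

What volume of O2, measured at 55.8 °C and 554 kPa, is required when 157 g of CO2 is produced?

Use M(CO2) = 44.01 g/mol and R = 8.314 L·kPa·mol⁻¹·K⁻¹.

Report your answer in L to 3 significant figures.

17.6 L

n(CO2) = 157.0 / 44.01 = 3.567 mol
n(O2) = (1/1) × 3.567 = 3.567 mol
V = nRT/P = 3.567 × 8.314 × 328.95 / 554 = 17.61 L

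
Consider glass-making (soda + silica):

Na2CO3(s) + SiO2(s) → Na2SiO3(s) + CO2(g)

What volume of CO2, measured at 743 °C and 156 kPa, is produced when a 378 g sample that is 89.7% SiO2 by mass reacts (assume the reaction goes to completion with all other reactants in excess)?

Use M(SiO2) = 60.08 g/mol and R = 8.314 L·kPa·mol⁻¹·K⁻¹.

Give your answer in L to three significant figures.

mass of SiO2 = 378 × 89.7/100 = 339.1 g
n(SiO2) = 339.1 / 60.08 = 5.644 mol
n(CO2) = (1/1) × 5.644 = 5.644 mol
V = nRT/P = 5.644 × 8.314 × 1016.15 / 156 = 305.7 L

306 L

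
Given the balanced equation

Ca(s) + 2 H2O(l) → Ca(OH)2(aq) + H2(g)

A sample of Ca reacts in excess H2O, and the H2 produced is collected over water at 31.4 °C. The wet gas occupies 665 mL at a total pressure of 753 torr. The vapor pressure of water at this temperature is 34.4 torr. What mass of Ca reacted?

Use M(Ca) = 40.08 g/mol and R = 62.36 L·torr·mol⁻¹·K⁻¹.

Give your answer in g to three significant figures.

1.01 g

P(H2) = 753 − 34.4 = 718.6 torr
n(H2) = PV/RT = (718.6 × 0.6650) / (62.36 × 304.55) = 0.02516 mol
n(Ca) = (1/1) × 0.02516 = 0.02516 mol
m(Ca) = 0.02516 × 40.08 = 1.008 g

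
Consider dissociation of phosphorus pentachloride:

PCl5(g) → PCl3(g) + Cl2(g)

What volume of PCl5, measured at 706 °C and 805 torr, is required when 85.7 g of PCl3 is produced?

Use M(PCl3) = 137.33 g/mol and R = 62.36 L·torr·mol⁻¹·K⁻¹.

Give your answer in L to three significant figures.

47.3 L

n(PCl3) = 85.70 / 137.33 = 0.6240 mol
n(PCl5) = (1/1) × 0.6240 = 0.6240 mol
V = nRT/P = 0.6240 × 62.36 × 979.15 / 805 = 47.33 L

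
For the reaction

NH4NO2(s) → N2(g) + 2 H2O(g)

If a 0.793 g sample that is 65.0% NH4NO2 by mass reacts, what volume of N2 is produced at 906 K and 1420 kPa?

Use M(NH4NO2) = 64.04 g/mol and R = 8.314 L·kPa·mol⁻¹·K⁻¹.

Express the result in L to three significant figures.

0.0427 L

mass of NH4NO2 = 0.793 × 65.0/100 = 0.5154 g
n(NH4NO2) = 0.5154 / 64.04 = 0.008048 mol
n(N2) = (1/1) × 0.008048 = 0.008048 mol
V = nRT/P = 0.008048 × 8.314 × 906 / 1420 = 0.04269 L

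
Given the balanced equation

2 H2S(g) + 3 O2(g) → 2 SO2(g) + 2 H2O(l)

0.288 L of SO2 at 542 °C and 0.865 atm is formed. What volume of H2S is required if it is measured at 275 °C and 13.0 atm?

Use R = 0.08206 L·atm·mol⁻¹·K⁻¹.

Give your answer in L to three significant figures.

n(SO2) = PV/RT = (0.865 × 0.288) / (0.08206 × 815.15) = 0.003724 mol
n(H2S) = (2/2) × 0.003724 = 0.003724 mol
V = nRT/P = 0.003724 × 0.08206 × 548.15 / 13.0 = 0.01289 L

0.0129 L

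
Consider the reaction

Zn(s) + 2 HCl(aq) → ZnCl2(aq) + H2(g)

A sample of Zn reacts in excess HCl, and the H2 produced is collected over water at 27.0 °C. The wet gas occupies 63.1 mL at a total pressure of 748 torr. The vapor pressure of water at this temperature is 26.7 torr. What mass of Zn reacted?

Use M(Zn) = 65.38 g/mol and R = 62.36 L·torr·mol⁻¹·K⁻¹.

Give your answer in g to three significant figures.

0.159 g

P(H2) = 748 − 26.7 = 721.3 torr
n(H2) = PV/RT = (721.3 × 0.06310) / (62.36 × 300.15) = 0.002432 mol
n(Zn) = (1/1) × 0.002432 = 0.002432 mol
m(Zn) = 0.002432 × 65.38 = 0.1590 g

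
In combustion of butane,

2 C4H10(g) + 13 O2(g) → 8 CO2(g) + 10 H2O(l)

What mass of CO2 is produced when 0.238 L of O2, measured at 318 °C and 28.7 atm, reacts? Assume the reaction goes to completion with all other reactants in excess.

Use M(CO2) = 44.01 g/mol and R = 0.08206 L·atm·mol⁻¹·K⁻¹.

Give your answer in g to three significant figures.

n(O2) = PV/RT = (28.7 × 0.238) / (0.08206 × 591.15) = 0.1408 mol
n(CO2) = (8/13) × 0.1408 = 0.08665 mol
m(CO2) = 0.08665 × 44.01 = 3.813 g

3.81 g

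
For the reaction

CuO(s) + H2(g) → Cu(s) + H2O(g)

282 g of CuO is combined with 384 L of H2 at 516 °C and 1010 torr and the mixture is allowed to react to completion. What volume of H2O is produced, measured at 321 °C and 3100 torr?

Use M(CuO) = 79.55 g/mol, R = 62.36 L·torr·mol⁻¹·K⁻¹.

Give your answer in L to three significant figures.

n(CuO) = 282 / 79.55 = 3.545 mol
n(H2) = PV/RT = (1010 × 384) / (62.36 × 789.15) = 7.881 mol
For 3.545 mol CuO, stoichiometry requires (1/1) × 3.545 = 3.545 mol H2; 7.881 mol is available, so CuO is limiting.
n(H2O) = (1/1) × 3.545 = 3.545 mol
V(H2O) = nRT/P = 3.545 × 62.36 × 594.15 / 3100 = 42.37 L

42.4 L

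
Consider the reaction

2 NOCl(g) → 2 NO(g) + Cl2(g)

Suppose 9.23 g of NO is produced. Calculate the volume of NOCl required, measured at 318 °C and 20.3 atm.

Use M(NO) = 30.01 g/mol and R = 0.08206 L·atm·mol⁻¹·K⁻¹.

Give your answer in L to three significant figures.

n(NO) = 9.230 / 30.01 = 0.3076 mol
n(NOCl) = (2/2) × 0.3076 = 0.3076 mol
V = nRT/P = 0.3076 × 0.08206 × 591.15 / 20.3 = 0.7351 L

0.735 L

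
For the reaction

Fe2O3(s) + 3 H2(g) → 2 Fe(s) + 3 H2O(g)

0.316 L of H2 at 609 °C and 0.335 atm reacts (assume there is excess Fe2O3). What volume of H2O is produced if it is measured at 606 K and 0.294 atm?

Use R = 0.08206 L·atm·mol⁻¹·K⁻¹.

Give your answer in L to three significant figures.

n(H2) = PV/RT = (0.335 × 0.316) / (0.08206 × 882.15) = 0.001462 mol
n(H2O) = (3/3) × 0.001462 = 0.001462 mol
V = nRT/P = 0.001462 × 0.08206 × 606 / 0.294 = 0.2473 L

0.247 L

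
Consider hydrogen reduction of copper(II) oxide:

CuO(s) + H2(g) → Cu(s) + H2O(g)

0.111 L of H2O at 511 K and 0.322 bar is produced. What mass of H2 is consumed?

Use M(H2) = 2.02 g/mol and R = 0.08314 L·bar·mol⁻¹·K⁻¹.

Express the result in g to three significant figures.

n(H2O) = PV/RT = (0.322 × 0.111) / (0.08314 × 511) = 0.0008413 mol
n(H2) = (1/1) × 0.0008413 = 0.0008413 mol
m(H2) = 0.0008413 × 2.02 = 0.001699 g

0.00170 g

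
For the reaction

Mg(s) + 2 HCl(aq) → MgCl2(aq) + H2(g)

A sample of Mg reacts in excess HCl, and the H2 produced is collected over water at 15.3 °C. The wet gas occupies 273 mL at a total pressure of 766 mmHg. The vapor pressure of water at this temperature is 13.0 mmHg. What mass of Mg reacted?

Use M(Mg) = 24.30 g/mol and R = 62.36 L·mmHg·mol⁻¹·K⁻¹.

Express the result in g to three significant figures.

0.278 g

P(H2) = 766 − 13.0 = 753.0 mmHg
n(H2) = PV/RT = (753.0 × 0.2730) / (62.36 × 288.45) = 0.01143 mol
n(Mg) = (1/1) × 0.01143 = 0.01143 mol
m(Mg) = 0.01143 × 24.30 = 0.2777 g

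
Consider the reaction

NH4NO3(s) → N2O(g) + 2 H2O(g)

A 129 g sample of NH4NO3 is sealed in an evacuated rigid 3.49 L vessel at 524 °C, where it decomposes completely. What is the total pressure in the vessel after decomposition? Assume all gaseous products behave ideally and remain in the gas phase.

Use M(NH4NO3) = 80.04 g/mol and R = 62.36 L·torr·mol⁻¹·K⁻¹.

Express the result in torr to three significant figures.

n(NH4NO3) = 129 / 80.04 = 1.612 mol
n(gas produced) = (3/1) × 1.612 = 4.836 mol
P = nRT/V = 4.836 × 62.36 × 797.15 / 3.49 = 68880 torr

68900 torr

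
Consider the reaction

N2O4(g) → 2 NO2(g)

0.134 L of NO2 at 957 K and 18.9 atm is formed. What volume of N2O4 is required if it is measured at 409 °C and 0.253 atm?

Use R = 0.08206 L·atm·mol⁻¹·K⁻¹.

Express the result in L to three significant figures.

n(NO2) = PV/RT = (18.9 × 0.134) / (0.08206 × 957) = 0.03225 mol
n(N2O4) = (1/2) × 0.03225 = 0.01613 mol
V = nRT/P = 0.01613 × 0.08206 × 682.15 / 0.253 = 3.569 L

3.57 L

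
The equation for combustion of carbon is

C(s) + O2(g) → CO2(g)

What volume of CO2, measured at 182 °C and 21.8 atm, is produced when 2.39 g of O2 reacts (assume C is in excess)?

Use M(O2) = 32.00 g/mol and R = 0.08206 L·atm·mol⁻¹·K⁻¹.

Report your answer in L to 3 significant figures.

n(O2) = 2.390 / 32.00 = 0.07469 mol
n(CO2) = (1/1) × 0.07469 = 0.07469 mol
V = nRT/P = 0.07469 × 0.08206 × 455.15 / 21.8 = 0.1280 L

0.128 L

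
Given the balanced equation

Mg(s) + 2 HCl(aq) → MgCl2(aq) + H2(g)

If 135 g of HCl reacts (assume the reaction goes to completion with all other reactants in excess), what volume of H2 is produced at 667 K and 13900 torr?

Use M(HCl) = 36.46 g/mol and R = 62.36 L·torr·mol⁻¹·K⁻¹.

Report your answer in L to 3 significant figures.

5.54 L

n(HCl) = 135.0 / 36.46 = 3.703 mol
n(H2) = (1/2) × 3.703 = 1.851 mol
V = nRT/P = 1.851 × 62.36 × 667 / 13900 = 5.539 L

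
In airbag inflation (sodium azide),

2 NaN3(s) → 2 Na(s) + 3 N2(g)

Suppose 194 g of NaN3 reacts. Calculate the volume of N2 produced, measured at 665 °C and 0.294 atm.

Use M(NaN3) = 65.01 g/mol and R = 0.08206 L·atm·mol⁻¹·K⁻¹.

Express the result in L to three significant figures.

n(NaN3) = 194.0 / 65.01 = 2.984 mol
n(N2) = (3/2) × 2.984 = 4.476 mol
V = nRT/P = 4.476 × 0.08206 × 938.15 / 0.294 = 1172 L

1170 L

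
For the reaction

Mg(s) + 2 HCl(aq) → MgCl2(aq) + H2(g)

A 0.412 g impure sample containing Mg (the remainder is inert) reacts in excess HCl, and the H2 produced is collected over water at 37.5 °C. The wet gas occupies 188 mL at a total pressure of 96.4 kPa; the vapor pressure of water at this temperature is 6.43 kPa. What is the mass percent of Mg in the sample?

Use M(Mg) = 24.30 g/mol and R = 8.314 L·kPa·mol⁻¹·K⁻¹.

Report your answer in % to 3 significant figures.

P(H2) = 96.4 − 6.43 = 89.97 kPa
n(H2) = PV/RT = (89.97 × 0.1880) / (8.314 × 310.65) = 0.006549 mol
n(Mg) = (1/1) × 0.006549 = 0.006549 mol
m(Mg) = 0.006549 × 24.30 = 0.1591 g
%Mg = 0.1591 / 0.412 × 100 = 38.62%

38.6 %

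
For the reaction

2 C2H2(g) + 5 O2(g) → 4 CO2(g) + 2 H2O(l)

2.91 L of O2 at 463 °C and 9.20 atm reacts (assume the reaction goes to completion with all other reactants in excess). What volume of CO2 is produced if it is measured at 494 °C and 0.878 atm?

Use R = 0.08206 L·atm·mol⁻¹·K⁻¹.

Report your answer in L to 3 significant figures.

n(O2) = PV/RT = (9.20 × 2.91) / (0.08206 × 736.15) = 0.4432 mol
n(CO2) = (4/5) × 0.4432 = 0.3546 mol
V = nRT/P = 0.3546 × 0.08206 × 767.15 / 0.878 = 25.42 L

25.4 L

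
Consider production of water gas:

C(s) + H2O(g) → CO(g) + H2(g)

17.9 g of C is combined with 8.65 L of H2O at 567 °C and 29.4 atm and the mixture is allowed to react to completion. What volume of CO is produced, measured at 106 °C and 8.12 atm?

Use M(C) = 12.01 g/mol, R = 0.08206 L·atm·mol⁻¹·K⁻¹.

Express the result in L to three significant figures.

5.71 L

n(C) = 17.9 / 12.01 = 1.490 mol
n(H2O) = PV/RT = (29.4 × 8.65) / (0.08206 × 840.15) = 3.689 mol
For 1.490 mol C, stoichiometry requires (1/1) × 1.490 = 1.490 mol H2O; 3.689 mol is available, so C is limiting.
n(CO) = (1/1) × 1.490 = 1.490 mol
V(CO) = nRT/P = 1.490 × 0.08206 × 379.15 / 8.12 = 5.709 L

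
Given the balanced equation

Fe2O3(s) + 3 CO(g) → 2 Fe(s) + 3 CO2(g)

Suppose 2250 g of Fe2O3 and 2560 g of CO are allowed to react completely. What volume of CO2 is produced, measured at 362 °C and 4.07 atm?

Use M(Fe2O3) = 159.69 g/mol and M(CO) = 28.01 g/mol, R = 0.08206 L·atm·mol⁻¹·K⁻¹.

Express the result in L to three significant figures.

n(Fe2O3) = 2250 / 159.69 = 14.09 mol
n(CO) = 2560 / 28.01 = 91.40 mol
For 14.09 mol Fe2O3, stoichiometry requires (3/1) × 14.09 = 42.27 mol CO; 91.40 mol is available, so Fe2O3 is limiting.
n(CO2) = (3/1) × 14.09 = 42.27 mol
V(CO2) = nRT/P = 42.27 × 0.08206 × 635.15 / 4.07 = 541.3 L

541 L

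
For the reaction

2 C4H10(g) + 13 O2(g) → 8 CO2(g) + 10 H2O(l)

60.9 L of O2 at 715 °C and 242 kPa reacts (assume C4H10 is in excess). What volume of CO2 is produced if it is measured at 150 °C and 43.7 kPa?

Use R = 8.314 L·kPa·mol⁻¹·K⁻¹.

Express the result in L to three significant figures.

88.9 L

n(O2) = PV/RT = (242 × 60.9) / (8.314 × 988.15) = 1.794 mol
n(CO2) = (8/13) × 1.794 = 1.104 mol
V = nRT/P = 1.104 × 8.314 × 423.15 / 43.7 = 88.88 L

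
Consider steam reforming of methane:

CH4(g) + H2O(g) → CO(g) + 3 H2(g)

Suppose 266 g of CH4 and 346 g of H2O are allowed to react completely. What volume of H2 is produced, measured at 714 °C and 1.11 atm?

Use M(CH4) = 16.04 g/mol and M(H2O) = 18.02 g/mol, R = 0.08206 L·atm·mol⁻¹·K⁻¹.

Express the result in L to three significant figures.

n(CH4) = 266 / 16.04 = 16.58 mol
n(H2O) = 346 / 18.02 = 19.20 mol
For 16.58 mol CH4, stoichiometry requires (1/1) × 16.58 = 16.58 mol H2O; 19.20 mol is available, so CH4 is limiting.
n(H2) = (3/1) × 16.58 = 49.74 mol
V(H2) = nRT/P = 49.74 × 0.08206 × 987.15 / 1.11 = 3630 L

3630 L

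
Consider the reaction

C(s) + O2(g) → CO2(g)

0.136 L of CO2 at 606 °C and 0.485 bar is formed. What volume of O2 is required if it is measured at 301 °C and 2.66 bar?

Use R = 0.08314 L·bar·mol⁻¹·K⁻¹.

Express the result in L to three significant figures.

0.0162 L

n(CO2) = PV/RT = (0.485 × 0.136) / (0.08314 × 879.15) = 0.0009024 mol
n(O2) = (1/1) × 0.0009024 = 0.0009024 mol
V = nRT/P = 0.0009024 × 0.08314 × 574.15 / 2.66 = 0.01619 L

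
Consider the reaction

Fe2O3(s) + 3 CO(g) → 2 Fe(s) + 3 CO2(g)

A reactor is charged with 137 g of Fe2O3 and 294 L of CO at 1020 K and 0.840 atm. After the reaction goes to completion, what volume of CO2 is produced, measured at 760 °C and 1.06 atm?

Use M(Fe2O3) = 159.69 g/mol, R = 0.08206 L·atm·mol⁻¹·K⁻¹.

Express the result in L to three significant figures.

n(Fe2O3) = 137 / 159.69 = 0.8579 mol
n(CO) = PV/RT = (0.840 × 294) / (0.08206 × 1020) = 2.950 mol
For 0.8579 mol Fe2O3, stoichiometry requires (3/1) × 0.8579 = 2.574 mol CO; 2.950 mol is available, so Fe2O3 is limiting.
n(CO2) = (3/1) × 0.8579 = 2.574 mol
V(CO2) = nRT/P = 2.574 × 0.08206 × 1033.15 / 1.06 = 205.9 L

206 L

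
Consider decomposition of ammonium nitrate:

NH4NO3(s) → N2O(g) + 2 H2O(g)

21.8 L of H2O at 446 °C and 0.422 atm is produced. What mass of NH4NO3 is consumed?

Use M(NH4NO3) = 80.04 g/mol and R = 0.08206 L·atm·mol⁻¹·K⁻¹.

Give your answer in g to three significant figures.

n(H2O) = PV/RT = (0.422 × 21.8) / (0.08206 × 719.15) = 0.1559 mol
n(NH4NO3) = (1/2) × 0.1559 = 0.07795 mol
m(NH4NO3) = 0.07795 × 80.04 = 6.239 g

6.24 g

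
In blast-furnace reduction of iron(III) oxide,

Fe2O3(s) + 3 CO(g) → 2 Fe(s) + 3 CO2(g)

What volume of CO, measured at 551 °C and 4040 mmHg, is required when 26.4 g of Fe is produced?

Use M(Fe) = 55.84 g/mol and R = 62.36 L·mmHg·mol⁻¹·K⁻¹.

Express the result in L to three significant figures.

9.02 L

n(Fe) = 26.40 / 55.84 = 0.4728 mol
n(CO) = (3/2) × 0.4728 = 0.7092 mol
V = nRT/P = 0.7092 × 62.36 × 824.15 / 4040 = 9.022 L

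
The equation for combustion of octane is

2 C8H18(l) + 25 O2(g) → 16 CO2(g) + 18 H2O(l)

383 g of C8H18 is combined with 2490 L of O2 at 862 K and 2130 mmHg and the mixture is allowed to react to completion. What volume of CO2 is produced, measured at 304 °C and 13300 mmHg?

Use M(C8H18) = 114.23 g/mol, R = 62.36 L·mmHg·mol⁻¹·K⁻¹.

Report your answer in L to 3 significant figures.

n(C8H18) = 383 / 114.23 = 3.353 mol
n(O2) = PV/RT = (2130 × 2490) / (62.36 × 862) = 98.67 mol
For 3.353 mol C8H18, stoichiometry requires (25/2) × 3.353 = 41.91 mol O2; 98.67 mol is available, so C8H18 is limiting.
n(CO2) = (16/2) × 3.353 = 26.82 mol
V(CO2) = nRT/P = 26.82 × 62.36 × 577.15 / 13300 = 72.58 L

72.6 L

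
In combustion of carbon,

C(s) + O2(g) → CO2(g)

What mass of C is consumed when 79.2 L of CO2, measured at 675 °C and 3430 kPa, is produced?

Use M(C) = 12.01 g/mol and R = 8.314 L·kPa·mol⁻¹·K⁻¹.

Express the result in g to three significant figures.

n(CO2) = PV/RT = (3430 × 79.2) / (8.314 × 948.15) = 34.46 mol
n(C) = (1/1) × 34.46 = 34.46 mol
m(C) = 34.46 × 12.01 = 413.9 g

414 g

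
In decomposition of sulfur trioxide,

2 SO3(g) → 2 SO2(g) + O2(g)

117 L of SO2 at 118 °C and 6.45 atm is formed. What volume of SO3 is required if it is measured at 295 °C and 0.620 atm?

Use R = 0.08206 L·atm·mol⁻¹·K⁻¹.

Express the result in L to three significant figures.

1770 L

n(SO2) = PV/RT = (6.45 × 117) / (0.08206 × 391.15) = 23.51 mol
n(SO3) = (2/2) × 23.51 = 23.51 mol
V = nRT/P = 23.51 × 0.08206 × 568.15 / 0.620 = 1768 L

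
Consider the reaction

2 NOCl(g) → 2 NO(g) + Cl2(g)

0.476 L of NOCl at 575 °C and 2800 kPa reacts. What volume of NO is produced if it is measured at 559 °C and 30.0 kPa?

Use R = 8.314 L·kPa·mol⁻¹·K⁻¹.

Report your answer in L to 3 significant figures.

n(NOCl) = PV/RT = (2800 × 0.476) / (8.314 × 848.15) = 0.1890 mol
n(NO) = (2/2) × 0.1890 = 0.1890 mol
V = nRT/P = 0.1890 × 8.314 × 832.15 / 30.0 = 43.59 L

43.6 L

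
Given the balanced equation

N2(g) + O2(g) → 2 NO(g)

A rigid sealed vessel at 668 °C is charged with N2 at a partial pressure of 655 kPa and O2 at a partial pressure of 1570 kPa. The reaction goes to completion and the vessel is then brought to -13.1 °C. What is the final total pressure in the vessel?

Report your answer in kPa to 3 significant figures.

615 kPa

Because the vessel is rigid and T is held at 668 °C, work the stoichiometry in partial pressures (P_i = n_iRT/V).
P(O2) required for 655 kPa of N2 = (1/1) × 655 = 655.0 kPa; available 1570 kPa, so N2 is limiting.
P(O2) remaining = 1570 − (1/1) × 655 = 915.0 kPa
P(gaseous products) = (2)/1 × 655 = 1310 kPa
P_total at 668 °C = 915.0 + 1310 = 2225 kPa
Scaling to -13.1 °C: P = 2225 × 260.05/941.15 = 614.8 kPa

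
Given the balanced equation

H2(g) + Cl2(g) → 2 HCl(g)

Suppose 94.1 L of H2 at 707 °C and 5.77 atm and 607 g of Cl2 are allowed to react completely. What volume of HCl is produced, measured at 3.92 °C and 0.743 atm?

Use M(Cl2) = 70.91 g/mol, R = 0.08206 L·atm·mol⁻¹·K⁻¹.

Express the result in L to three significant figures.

n(H2) = PV/RT = (5.77 × 94.1) / (0.08206 × 980.15) = 6.751 mol
n(Cl2) = 607 / 70.91 = 8.560 mol
For 6.751 mol H2, stoichiometry requires (1/1) × 6.751 = 6.751 mol Cl2; 8.560 mol is available, so H2 is limiting.
n(HCl) = (2/1) × 6.751 = 13.50 mol
V(HCl) = nRT/P = 13.50 × 0.08206 × 277.07 / 0.743 = 413.1 L

413 L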